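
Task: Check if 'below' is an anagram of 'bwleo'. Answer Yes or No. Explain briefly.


Sorted letters of 'below': 'below'
Sorted letters of 'bwleo': 'below'
They match.

Yes


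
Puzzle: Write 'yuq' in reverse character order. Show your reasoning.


Reverse 'yuq' character by character: 'quy'.

quy


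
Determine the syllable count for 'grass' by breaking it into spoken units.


Break 'grass' into syllables: grass -> grass = 1 syllable

1 syllable


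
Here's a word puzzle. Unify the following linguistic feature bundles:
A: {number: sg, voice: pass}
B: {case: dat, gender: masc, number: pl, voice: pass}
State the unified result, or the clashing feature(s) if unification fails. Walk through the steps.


Compare features:
case: A=_ vs B=dat -> unified: dat
gender: A=_ vs B=masc -> unified: masc
number: A=sg vs B=pl -> CLASH
voice: A=pass vs B=pass -> unified: pass
Clash detected on feature 'number' (sg vs pl); unification fails.

CLASH on 'number' (sg vs pl)


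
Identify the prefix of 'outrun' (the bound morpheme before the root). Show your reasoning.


The word 'outrun' = 'out' (prefix) + 'run' (root). The prefix is 'out'.

out


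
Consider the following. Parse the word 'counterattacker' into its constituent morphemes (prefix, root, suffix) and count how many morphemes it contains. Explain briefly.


Step 1: Identify prefix: 'counter' (meaning: against)
Step 2: Identify root: 'attack'
Step 3: Identify suffix(es): 'er'
Decomposition: counter- (prefix: against) + attack (root) + -er (suffix: one who)
Total morphemes: 3

3 morphemes (counter- (prefix: against) + attack (root) + -er (suffix: one who))


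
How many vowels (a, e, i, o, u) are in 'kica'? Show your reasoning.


Vowels in 'kica': i, a = 2 vowels.

2


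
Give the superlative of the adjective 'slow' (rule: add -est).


Apply superlative formation (add -est): 'slow' -> 'slowest'.

slowest


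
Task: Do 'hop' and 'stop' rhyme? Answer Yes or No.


Rime (stressed vowel + following sounds) of 'hop': -op = /ɒp/
Rime of 'stop': -op = /ɒp/
/ɒp/ and /ɒp/ are the same ending sound, so the words rhyme.

Yes


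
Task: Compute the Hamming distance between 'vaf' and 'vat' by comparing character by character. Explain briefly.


Alignment:
Position 1: 'v' vs 'v' = match
Position 2: 'a' vs 'a' = match
Position 3: 'f' vs 't' = DIFFER
Total differences: 1

1


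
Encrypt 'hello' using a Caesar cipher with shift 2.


Shift each letter by 2: h -> j, e -> g, l -> n, l -> n, o -> q. Result: 'jgnnq'.

jgnnq


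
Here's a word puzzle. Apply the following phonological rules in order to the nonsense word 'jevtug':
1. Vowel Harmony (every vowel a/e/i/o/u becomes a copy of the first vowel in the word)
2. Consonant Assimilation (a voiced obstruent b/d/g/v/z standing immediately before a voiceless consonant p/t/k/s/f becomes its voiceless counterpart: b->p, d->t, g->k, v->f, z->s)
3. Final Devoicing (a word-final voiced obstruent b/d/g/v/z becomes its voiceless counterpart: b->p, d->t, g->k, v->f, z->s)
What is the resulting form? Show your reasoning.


Starting form: 'jevtug'
Rule 1: Vowel Harmony: all vowels become 'e' (matching first vowel). 'jevtug' -> 'jevteg'
Rule 2: Consonant Assimilation: voiced obstruent before voiceless consonant becomes voiceless ('vt' -> 'ft'). 'jevteg' -> 'jefteg'
Rule 3: Final Devoicing: word-final voiced obstruent 'g' becomes voiceless 'k'. 'jefteg' -> 'jeftek'
Final form: 'jeftek'

jeftek


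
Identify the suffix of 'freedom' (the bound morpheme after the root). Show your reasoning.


The word 'freedom' = 'free' (root) + '-dom' (suffix). The suffix is '-dom'.

dom


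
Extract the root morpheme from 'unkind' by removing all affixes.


Remove prefix 'un' from 'unkind' to get root 'kind'.

kind


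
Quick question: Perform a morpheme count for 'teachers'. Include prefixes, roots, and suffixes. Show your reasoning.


Decomposition: teach (root) + -er (suffix) + -s (plural) = 3 morpheme(s)

3 morphemes


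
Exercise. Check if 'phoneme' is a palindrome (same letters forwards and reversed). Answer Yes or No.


Forward: 'phoneme'
Reversed: 'emenohp'
They differ.

No


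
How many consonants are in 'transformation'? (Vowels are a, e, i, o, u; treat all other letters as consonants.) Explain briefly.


Consonants in 'transformation': t, r, n, s, f, r, m, t, n = 9 consonants.

9


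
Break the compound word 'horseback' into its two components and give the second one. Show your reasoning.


Split 'horseback' into 'horse' + 'back'. The second part is 'back'.

back


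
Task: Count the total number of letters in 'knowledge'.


Spell out 'knowledge' and number each letter: k(1), n(2), o(3), w(4), l(5), e(6), d(7), g(8), e(9). Total: 9 letters.

9


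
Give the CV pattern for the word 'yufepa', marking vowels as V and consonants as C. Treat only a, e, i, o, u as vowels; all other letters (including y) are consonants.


Letter mapping: y = C, u = V, f = C, e = V, p = C, a = V.

CVCVCV


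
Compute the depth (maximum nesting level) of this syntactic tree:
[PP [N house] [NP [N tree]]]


Count bracket nesting levels:
'[' at pos 0: depth = 1
'[' at pos 4: depth = 2
'[' at pos 14: depth = 2
'[' at pos 18: depth = 3
Maximum depth reached: 3

3


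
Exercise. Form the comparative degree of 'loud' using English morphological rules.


Apply comparative formation (add -er): 'loud' -> 'louder'.

louder


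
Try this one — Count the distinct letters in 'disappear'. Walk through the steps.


Unique letters in 'disappear': {a, d, e, i, p, r, s} = 7 distinct letters.

7


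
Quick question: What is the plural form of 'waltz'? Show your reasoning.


Apply rule: Add -es (sibilant/fricative ending). 'waltz' becomes 'waltzes'.

waltzes


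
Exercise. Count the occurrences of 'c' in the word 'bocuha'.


Letter 'c' in 'bocuha': found at position(s) 3 = 1 occurrence(s).

1


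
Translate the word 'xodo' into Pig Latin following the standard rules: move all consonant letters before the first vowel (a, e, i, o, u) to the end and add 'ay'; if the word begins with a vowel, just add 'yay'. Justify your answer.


'xodo': move consonant cluster 'x' to end and add 'ay': 'odoxay'.

odoxay


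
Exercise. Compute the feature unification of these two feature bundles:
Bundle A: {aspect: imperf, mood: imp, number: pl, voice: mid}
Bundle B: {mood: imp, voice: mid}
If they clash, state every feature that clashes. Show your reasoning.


Compare features:
aspect: A=imperf vs B=_ -> unified: imperf
mood: A=imp vs B=imp -> unified: imp
number: A=pl vs B=_ -> unified: pl
voice: A=mid vs B=mid -> unified: mid
No clashes found.

Unified: {aspect: imperf, mood: imp, number: pl, voice: mid}


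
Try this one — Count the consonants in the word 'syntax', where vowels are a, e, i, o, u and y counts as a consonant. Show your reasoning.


Consonants in 'syntax': s, y, n, t, x = 5 consonants.

5


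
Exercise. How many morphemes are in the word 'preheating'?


Decomposition: pre- (prefix) + heat (root) + -ing (suffix) = 3 morpheme(s)

3 morphemes


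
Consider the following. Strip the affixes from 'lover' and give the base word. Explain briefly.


Remove suffix '-er' from 'lover' to get root 'love'.

love


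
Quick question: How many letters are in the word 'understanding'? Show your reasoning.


Spell out 'understanding' and number each letter: u(1), n(2), d(3), e(4), r(5), s(6), t(7), a(8), n(9), d(10), i(11), n(12), g(13). Total: 13 letters.

13


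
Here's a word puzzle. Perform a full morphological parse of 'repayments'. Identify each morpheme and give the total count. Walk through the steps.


Step 1: Identify prefix: 're' (meaning: again)
Step 2: Identify root: 'pay'
Step 3: Identify suffix(es): 'ment, s'
Decomposition: re- (prefix: again) + pay (root) + -ment (suffix: action/result) + -s (plural)
Total morphemes: 4

4 morphemes (re- (prefix: again) + pay (root) + -ment (suffix: action/result) + -s (plural))


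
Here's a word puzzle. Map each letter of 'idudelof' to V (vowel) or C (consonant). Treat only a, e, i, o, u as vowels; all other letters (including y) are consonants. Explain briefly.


Letter mapping: i = V, d = C, u = V, d = C, e = V, l = C, o = V, f = C.

VCVCVCVC


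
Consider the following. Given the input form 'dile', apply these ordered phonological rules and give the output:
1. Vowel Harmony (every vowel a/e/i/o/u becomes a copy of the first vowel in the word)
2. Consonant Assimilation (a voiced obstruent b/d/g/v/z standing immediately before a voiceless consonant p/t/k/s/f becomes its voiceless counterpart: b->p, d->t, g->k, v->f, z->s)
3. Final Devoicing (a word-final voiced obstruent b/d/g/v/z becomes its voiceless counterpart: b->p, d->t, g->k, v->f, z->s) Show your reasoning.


Starting form: 'dile'
Rule 1: Vowel Harmony: all vowels become 'i' (matching first vowel). 'dile' -> 'dili'
Rule 2: Consonant Assimilation: no voiced obstruent (b/d/g/v/z) stands immediately before a voiceless consonant (p/t/k/s/f). No change.
Rule 3: Final Devoicing: the word ends in the vowel 'i', not a consonant. No change.
Final form: 'dili'

dili


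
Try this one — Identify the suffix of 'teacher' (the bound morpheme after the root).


The word 'teacher' = 'teach' (root) + '-er' (suffix). The suffix is '-er'.

er


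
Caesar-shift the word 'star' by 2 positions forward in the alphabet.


Shift each letter by 2: s -> u, t -> v, a -> c, r -> t. Result: 'uvct'.

uvct


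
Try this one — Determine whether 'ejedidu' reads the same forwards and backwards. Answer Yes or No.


Forward: 'ejedidu'
Reversed: 'udideje'
They differ.

No


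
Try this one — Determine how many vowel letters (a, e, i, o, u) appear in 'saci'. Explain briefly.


Vowels in 'saci': a, i = 2 vowels.

2


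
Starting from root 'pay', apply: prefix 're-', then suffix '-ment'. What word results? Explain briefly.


Step 1: Add prefix 're-' to 'pay' = 'repay'
Step 2: Add suffix '-ment' to 'repay' = 'repayment'

repayment


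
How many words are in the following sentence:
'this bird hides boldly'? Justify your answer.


Split into words: this | bird | hides | boldly = 4 words.

4


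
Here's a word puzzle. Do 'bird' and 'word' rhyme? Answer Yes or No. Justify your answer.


Rime (stressed vowel + following sounds) of 'bird': -ird = /ɜːrd/
Rime of 'word': -ord = /ɜːrd/
/ɜːrd/ and /ɜːrd/ are the same ending sound, so the words rhyme.

Yes


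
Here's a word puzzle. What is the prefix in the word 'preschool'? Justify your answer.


The word 'preschool' = 'pre' (prefix) + 'school' (root). The prefix is 'pre'.

pre


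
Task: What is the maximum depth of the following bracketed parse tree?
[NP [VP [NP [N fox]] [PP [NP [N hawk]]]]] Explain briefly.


Count bracket nesting levels:
'[' at pos 0: depth = 1
'[' at pos 4: depth = 2
'[' at pos 8: depth = 3
'[' at pos 12: depth = 4
'[' at pos 21: depth = 3
'[' at pos 25: depth = 4
'[' at pos 29: depth = 5
Maximum depth reached: 5

5


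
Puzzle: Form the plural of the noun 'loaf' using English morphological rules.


Apply rule: Change -f to -ves. 'loaf' becomes 'loaves'.

loaves


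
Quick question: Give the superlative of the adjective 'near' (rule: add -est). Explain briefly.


Apply superlative formation (add -est): 'near' -> 'nearest'.

nearest


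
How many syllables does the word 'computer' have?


Break 'computer' into syllables: com-pu-ter -> com | pu | ter = 3 syllables

3 syllables


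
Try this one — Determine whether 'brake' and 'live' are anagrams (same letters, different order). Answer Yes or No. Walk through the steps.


Sorted letters of 'brake': 'abekr'
Sorted letters of 'live': 'eilv'
They do not match.

No


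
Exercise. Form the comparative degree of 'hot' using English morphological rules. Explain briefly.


Apply comparative formation (double final consonant, add -er): 'hot' -> 'hotter'.

hotter


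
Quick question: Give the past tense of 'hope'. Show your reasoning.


Apply rule: Add -d (word ends in -e). 'hope' becomes 'hoped'.

hoped


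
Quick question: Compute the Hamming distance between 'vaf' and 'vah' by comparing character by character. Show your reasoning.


Alignment:
Position 1: 'v' vs 'v' = match
Position 2: 'a' vs 'a' = match
Position 3: 'f' vs 'h' = DIFFER
Total differences: 1

1


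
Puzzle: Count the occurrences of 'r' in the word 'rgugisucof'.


Letter 'r' in 'rgugisucof': found at position(s) 1 = 1 occurrence(s).

1


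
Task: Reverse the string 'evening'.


Reverse 'evening' character by character: 'gnineve'.

gnineve


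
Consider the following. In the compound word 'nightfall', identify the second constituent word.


Split 'nightfall' into 'night' + 'fall'. The second part is 'fall'.

fall


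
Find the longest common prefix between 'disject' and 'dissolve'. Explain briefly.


Compare from the start: 3 characters match: 'dis'. Mismatch at position 4: 'j' vs 's'.

dis


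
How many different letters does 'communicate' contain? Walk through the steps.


Unique letters in 'communicate': {a, c, e, i, m, n, o, t, u} = 9 distinct letters.

9


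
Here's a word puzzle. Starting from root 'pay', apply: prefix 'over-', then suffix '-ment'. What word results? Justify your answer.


Step 1: Add prefix 'over-' to 'pay' = 'overpay'
Step 2: Add suffix '-ment' to 'overpay' = 'overpayment'

overpayment


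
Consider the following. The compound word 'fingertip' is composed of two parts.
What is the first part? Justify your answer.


Split 'fingertip' into 'finger' + 'tip'. The first part is 'finger'.

finger


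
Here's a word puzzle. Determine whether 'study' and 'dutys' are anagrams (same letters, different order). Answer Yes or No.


Sorted letters of 'study': 'dstuy'
Sorted letters of 'dutys': 'dstuy'
They match.

Yes


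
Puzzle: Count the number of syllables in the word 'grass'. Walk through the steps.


Break 'grass' into syllables: grass -> grass = 1 syllable

1 syllable


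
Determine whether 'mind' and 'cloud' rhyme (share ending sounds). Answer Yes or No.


Rime (stressed vowel + following sounds) of 'mind': -ind = /aɪnd/
Rime of 'cloud': -oud = /aʊd/
/aɪnd/ and /aʊd/ are different ending sounds, so the words do not rhyme.

No


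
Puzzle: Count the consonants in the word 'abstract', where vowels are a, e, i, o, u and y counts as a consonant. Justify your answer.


Consonants in 'abstract': b, s, t, r, c, t = 6 consonants.

6


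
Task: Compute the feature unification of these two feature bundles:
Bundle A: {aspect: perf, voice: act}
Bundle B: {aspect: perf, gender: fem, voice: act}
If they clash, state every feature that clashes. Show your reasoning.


Compare features:
aspect: A=perf vs B=perf -> unified: perf
gender: A=_ vs B=fem -> unified: fem
voice: A=act vs B=act -> unified: act
No clashes found.

Unified: {aspect: perf, gender: fem, voice: act}


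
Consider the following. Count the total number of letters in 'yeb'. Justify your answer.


Spell out 'yeb' and number each letter: y(1), e(2), b(3). Total: 3 letters.

3


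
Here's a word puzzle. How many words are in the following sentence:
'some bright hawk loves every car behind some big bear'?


Split into words: some | bright | hawk | loves | every | car | behind | some | big | bear = 10 words.

10


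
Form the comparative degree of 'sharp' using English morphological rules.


Apply comparative formation (add -er): 'sharp' -> 'sharper'.

sharper


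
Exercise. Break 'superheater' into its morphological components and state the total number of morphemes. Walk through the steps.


Step 1: Identify prefix: 'super' (meaning: above)
Step 2: Identify root: 'heat'
Step 3: Identify suffix(es): 'er'
Decomposition: super- (prefix: above) + heat (root) + -er (suffix: one who)
Total morphemes: 3

3 morphemes (super- (prefix: above) + heat (root) + -er (suffix: one who))


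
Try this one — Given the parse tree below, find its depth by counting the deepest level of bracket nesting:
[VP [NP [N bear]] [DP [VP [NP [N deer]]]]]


Count bracket nesting levels:
'[' at pos 0: depth = 1
'[' at pos 4: depth = 2
'[' at pos 8: depth = 3
'[' at pos 18: depth = 2
'[' at pos 22: depth = 3
'[' at pos 26: depth = 4
'[' at pos 30: depth = 5
Maximum depth reached: 5

5


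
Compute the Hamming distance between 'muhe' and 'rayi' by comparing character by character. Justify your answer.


Alignment:
Position 1: 'm' vs 'r' = DIFFER
Position 2: 'u' vs 'a' = DIFFER
Position 3: 'h' vs 'y' = DIFFER
Position 4: 'e' vs 'i' = DIFFER
Total differences: 4

4


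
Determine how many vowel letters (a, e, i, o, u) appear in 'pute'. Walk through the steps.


Vowels in 'pute': u, e = 2 vowels.

2


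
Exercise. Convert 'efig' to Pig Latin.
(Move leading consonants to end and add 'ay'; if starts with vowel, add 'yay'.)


'efig' starts with a vowel, so add 'yay': 'efigyay'.

efigyay


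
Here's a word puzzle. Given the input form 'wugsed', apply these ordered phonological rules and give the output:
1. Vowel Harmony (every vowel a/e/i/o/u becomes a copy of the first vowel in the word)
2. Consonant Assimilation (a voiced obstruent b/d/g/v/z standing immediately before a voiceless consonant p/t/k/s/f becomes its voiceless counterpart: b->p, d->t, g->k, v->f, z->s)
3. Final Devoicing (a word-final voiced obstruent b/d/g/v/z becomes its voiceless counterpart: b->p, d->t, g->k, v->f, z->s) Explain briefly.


Starting form: 'wugsed'
Rule 1: Vowel Harmony: all vowels become 'u' (matching first vowel). 'wugsed' -> 'wugsud'
Rule 2: Consonant Assimilation: voiced obstruent before voiceless consonant becomes voiceless ('gs' -> 'ks'). 'wugsud' -> 'wuksud'
Rule 3: Final Devoicing: word-final voiced obstruent 'd' becomes voiceless 't'. 'wuksud' -> 'wuksut'
Final form: 'wuksut'

wuksut


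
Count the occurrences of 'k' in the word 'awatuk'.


Letter 'k' in 'awatuk': found at position(s) 6 = 1 occurrence(s).

1


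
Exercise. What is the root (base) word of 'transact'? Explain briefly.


Remove prefix 'trans' from 'transact' to get root 'act'.

act


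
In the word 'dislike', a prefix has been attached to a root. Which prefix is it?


The word 'dislike' = 'dis' (prefix) + 'like' (root). The prefix is 'dis'.

dis


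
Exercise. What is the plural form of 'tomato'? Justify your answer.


Apply rule: Add -es (consonant + o). 'tomato' becomes 'tomatoes'.

tomatoes


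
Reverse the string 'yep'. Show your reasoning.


Reverse 'yep' character by character: 'pey'.

pey


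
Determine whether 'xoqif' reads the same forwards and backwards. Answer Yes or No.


Forward: 'xoqif'
Reversed: 'fiqox'
They differ.

No


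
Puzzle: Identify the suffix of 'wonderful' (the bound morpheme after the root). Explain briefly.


The word 'wonderful' = 'wonder' (root) + '-ful' (suffix). The suffix is '-ful'.

ful


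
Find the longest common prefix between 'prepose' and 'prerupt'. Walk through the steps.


Compare from the start: 3 characters match: 'pre'. Mismatch at position 4: 'p' vs 'r'.

pre


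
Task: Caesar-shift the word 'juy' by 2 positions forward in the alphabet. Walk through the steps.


Shift each letter by 2: j -> l, u -> w, y -> a. Result: 'lwa'.

lwa


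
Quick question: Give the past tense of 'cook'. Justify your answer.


Apply rule: Add -ed. 'cook' becomes 'cooked'.

cooked


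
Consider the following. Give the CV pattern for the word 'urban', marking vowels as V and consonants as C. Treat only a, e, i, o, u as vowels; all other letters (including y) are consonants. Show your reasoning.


Letter mapping: u = V, r = C, b = C, a = V, n = C.

VCCVC


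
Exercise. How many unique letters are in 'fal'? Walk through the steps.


Unique letters in 'fal': {a, f, l} = 3 distinct letters.

3


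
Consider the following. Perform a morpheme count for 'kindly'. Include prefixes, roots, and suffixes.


Decomposition: kind (root) + -ly (suffix) = 2 morpheme(s)

2 morphemes


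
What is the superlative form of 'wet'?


Apply superlative formation (double final consonant, add -est): 'wet' -> 'wettest'.

wettest


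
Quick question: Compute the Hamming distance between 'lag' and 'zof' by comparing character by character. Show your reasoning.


Alignment:
Position 1: 'l' vs 'z' = DIFFER
Position 2: 'a' vs 'o' = DIFFER
Position 3: 'g' vs 'f' = DIFFER
Total differences: 3

3


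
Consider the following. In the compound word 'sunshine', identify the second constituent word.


Split 'sunshine' into 'sun' + 'shine'. The second part is 'shine'.

shine


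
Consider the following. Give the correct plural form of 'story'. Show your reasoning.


Apply rule: Change -y to -ies (consonant + y). 'story' becomes 'stories'.

stories


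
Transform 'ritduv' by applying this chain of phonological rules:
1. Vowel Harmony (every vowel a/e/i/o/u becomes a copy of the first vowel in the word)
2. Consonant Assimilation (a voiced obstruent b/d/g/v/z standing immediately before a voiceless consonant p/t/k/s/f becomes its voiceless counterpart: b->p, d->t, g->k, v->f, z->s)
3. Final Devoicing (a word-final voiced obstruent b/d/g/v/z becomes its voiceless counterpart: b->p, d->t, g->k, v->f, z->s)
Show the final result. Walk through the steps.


Starting form: 'ritduv'
Rule 1: Vowel Harmony: all vowels become 'i' (matching first vowel). 'ritduv' -> 'ritdiv'
Rule 2: Consonant Assimilation: no voiced obstruent (b/d/g/v/z) stands immediately before a voiceless consonant (p/t/k/s/f). No change.
Rule 3: Final Devoicing: word-final voiced obstruent 'v' becomes voiceless 'f'. 'ritdiv' -> 'ritdif'
Final form: 'ritdif'

ritdif


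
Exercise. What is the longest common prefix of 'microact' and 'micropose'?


Compare from the start: 5 characters match: 'micro'. Mismatch at position 6: 'a' vs 'p'.

micro


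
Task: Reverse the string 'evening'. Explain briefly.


Reverse 'evening' character by character: 'gnineve'.

gnineve


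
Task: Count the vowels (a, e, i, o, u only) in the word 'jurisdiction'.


Vowels in 'jurisdiction': u, i, i, i, o = 5 vowels.

5


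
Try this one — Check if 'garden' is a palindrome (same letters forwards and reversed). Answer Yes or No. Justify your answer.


Forward: 'garden'
Reversed: 'nedrag'
They differ.

No


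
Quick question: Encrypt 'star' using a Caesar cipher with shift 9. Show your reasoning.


Shift each letter by 9: s -> b, t -> c, a -> j, r -> a. Result: 'bcja'.

bcja


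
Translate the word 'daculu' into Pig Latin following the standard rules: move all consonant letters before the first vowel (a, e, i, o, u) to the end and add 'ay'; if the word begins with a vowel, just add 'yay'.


'daculu': move consonant cluster 'd' to end and add 'ay': 'aculuday'.

aculuday


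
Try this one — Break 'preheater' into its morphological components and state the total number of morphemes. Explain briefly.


Step 1: Identify prefix: 'pre' (meaning: before)
Step 2: Identify root: 'heat'
Step 3: Identify suffix(es): 'er'
Decomposition: pre- (prefix: before) + heat (root) + -er (suffix: one who)
Total morphemes: 3

3 morphemes (pre- (prefix: before) + heat (root) + -er (suffix: one who))


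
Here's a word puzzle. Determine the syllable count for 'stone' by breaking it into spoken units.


Break 'stone' into syllables: stone -> stone = 1 syllable

1 syllable


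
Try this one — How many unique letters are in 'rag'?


Unique letters in 'rag': {a, g, r} = 3 distinct letters.

3


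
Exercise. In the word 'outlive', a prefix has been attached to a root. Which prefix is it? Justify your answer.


The word 'outlive' = 'out' (prefix) + 'live' (root). The prefix is 'out'.

out


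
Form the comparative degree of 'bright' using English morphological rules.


Apply comparative formation (add -er): 'bright' -> 'brighter'.

brighter


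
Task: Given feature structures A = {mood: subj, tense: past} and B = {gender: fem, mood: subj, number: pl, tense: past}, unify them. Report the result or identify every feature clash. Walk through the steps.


Compare features:
gender: A=_ vs B=fem -> unified: fem
mood: A=subj vs B=subj -> unified: subj
number: A=_ vs B=pl -> unified: pl
tense: A=past vs B=past -> unified: past
No clashes found.

Unified: {gender: fem, mood: subj, number: pl, tense: past}


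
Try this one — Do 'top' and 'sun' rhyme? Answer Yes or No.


Rime (stressed vowel + following sounds) of 'top': -op = /ɒp/
Rime of 'sun': -un = /ʌn/
/ɒp/ and /ʌn/ are different ending sounds, so the words do not rhyme.

No


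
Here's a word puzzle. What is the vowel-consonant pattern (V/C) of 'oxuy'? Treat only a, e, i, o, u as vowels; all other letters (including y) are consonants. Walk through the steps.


Letter mapping: o = V, x = C, u = V, y = C.

VCVC


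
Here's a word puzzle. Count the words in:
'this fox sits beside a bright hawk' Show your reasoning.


Split into words: this | fox | sits | beside | a | bright | hawk = 7 words.

7


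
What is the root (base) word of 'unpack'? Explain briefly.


Remove prefix 'un' from 'unpack' to get root 'pack'.

pack


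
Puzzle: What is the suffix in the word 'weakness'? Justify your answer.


The word 'weakness' = 'weak' (root) + '-ness' (suffix). The suffix is '-ness'.

ness


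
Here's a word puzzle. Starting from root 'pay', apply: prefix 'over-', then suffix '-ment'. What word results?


Step 1: Add prefix 'over-' to 'pay' = 'overpay'
Step 2: Add suffix '-ment' to 'overpay' = 'overpayment'

overpayment


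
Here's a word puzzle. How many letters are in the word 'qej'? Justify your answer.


Spell out 'qej' and number each letter: q(1), e(2), j(3). Total: 3 letters.

3


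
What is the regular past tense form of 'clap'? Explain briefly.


Apply rule: Double final consonant and add -ed. 'clap' becomes 'clapped'.

clapped


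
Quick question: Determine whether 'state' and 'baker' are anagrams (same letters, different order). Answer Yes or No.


Sorted letters of 'state': 'aestt'
Sorted letters of 'baker': 'abekr'
They do not match.

No


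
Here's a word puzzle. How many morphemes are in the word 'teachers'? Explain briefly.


Decomposition: teach (root) + -er (suffix) + -s (plural) = 3 morpheme(s)

3 morphemes


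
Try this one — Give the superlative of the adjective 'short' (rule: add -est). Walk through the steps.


Apply superlative formation (add -est): 'short' -> 'shortest'.

shortest


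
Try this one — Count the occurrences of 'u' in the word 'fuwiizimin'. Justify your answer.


Letter 'u' in 'fuwiizimin': found at position(s) 2 = 1 occurrence(s).

1


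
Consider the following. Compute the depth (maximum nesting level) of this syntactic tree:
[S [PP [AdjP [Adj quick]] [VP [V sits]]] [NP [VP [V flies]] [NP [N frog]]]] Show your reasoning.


Count bracket nesting levels:
'[' at pos 0: depth = 1
'[' at pos 3: depth = 2
'[' at pos 7: depth = 3
'[' at pos 13: depth = 4
'[' at pos 26: depth = 3
'[' at pos 30: depth = 4
'[' at pos 41: depth = 2
'[' at pos 45: depth = 3
'[' at pos 49: depth = 4
'[' at pos 60: depth = 3
'[' at pos 64: depth = 4
Maximum depth reached: 4

4


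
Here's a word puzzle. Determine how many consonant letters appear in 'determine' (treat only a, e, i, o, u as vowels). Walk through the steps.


Consonants in 'determine': d, t, r, m, n = 5 consonants.

5


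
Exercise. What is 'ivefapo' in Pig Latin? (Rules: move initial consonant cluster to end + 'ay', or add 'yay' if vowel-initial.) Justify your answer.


'ivefapo' starts with a vowel, so add 'yay': 'ivefapoyay'.

ivefapoyay


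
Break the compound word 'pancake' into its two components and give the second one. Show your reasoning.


Split 'pancake' into 'pan' + 'cake'. The second part is 'cake'.

cake


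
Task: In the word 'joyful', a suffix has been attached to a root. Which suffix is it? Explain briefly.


The word 'joyful' = 'joy' (root) + '-ful' (suffix). The suffix is '-ful'.

ful


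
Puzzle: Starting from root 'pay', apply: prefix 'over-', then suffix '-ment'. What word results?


Step 1: Add prefix 'over-' to 'pay' = 'overpay'
Step 2: Add suffix '-ment' to 'overpay' = 'overpayment'

overpayment


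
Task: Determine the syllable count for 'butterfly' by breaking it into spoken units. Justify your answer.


Break 'butterfly' into syllables: but-ter-fly -> but | ter | fly = 3 syllables

3 syllables


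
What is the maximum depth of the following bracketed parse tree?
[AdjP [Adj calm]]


Count bracket nesting levels:
'[' at pos 0: depth = 1
'[' at pos 6: depth = 2
Maximum depth reached: 2

2


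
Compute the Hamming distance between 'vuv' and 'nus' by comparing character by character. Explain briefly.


Alignment:
Position 1: 'v' vs 'n' = DIFFER
Position 2: 'u' vs 'u' = match
Position 3: 'v' vs 's' = DIFFER
Total differences: 2

2


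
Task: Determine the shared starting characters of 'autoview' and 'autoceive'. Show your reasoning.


Compare from the start: 4 characters match: 'auto'. Mismatch at position 5: 'v' vs 'c'.

auto


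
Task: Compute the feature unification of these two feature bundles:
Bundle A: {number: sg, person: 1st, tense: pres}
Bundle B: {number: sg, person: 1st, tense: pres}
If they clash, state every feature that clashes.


Compare features:
number: A=sg vs B=sg -> unified: sg
person: A=1st vs B=1st -> unified: 1st
tense: A=pres vs B=pres -> unified: pres
No clashes found.

Unified: {number: sg, person: 1st, tense: pres}


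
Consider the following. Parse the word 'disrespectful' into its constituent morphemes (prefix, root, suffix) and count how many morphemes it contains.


Step 1: Identify prefix: 'dis' (meaning: not/apart)
Step 2: Identify root: 'respect'
Step 3: Identify suffix(es): 'ful'
Decomposition: dis- (prefix: not/apart) + respect (root) + -ful (suffix: full of)
Total morphemes: 3

3 morphemes (dis- (prefix: not/apart) + respect (root) + -ful (suffix: full of))


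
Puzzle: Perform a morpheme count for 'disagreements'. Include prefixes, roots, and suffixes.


Decomposition: dis- (prefix) + agree (root) + -ment (suffix) + -s (plural) = 4 morpheme(s)

4 morphemes


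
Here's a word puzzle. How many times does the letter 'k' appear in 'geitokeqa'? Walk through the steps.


Letter 'k' in 'geitokeqa': found at position(s) 6 = 1 occurrence(s).

1


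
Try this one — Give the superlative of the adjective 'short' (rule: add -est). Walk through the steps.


Apply superlative formation (add -est): 'short' -> 'shortest'.

shortest


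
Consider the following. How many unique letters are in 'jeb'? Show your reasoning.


Unique letters in 'jeb': {b, e, j} = 3 distinct letters.

3


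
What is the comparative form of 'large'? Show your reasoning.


Apply comparative formation (ends in e: add -r): 'large' -> 'larger'.

larger


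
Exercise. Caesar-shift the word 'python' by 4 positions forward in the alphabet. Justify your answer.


Shift each letter by 4: p -> t, y -> c, t -> x, h -> l, o -> s, n -> r. Result: 'tcxlsr'.

tcxlsr


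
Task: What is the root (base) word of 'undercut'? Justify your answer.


Remove prefix 'under' from 'undercut' to get root 'cut'.

cut


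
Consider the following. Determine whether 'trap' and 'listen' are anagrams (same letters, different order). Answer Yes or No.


Sorted letters of 'trap': 'aprt'
Sorted letters of 'listen': 'eilnst'
They do not match.

No


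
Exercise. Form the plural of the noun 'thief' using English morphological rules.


Apply rule: Change -f to -ves. 'thief' becomes 'thieves'.

thieves


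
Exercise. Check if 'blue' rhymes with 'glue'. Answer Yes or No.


Rime (stressed vowel + following sounds) of 'blue': -ue = /uː/
Rime of 'glue': -ue = /uː/
/uː/ and /uː/ are the same ending sound, so the words rhyme.

Yes


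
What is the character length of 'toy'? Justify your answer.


Spell out 'toy' and number each letter: t(1), o(2), y(3). Total: 3 letters.

3


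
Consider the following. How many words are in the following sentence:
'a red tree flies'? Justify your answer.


Split into words: a | red | tree | flies = 4 words.

4


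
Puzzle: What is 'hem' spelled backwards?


Reverse 'hem' character by character: 'meh'.

meh


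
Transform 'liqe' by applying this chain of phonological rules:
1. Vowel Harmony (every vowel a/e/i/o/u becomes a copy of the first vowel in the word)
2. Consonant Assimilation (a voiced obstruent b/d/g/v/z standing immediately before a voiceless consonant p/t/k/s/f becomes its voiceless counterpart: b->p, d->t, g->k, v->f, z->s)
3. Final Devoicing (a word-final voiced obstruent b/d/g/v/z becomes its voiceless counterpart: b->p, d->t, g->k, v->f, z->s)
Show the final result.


Starting form: 'liqe'
Rule 1: Vowel Harmony: all vowels become 'i' (matching first vowel). 'liqe' -> 'liqi'
Rule 2: Consonant Assimilation: no voiced obstruent (b/d/g/v/z) stands immediately before a voiceless consonant (p/t/k/s/f). No change.
Rule 3: Final Devoicing: the word ends in the vowel 'i', not a consonant. No change.
Final form: 'liqi'

liqi


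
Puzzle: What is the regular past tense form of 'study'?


Apply rule: Change -y to -ied. 'study' becomes 'studied'.

studied


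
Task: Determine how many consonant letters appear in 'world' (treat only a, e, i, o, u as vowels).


Consonants in 'world': w, r, l, d = 4 consonants.

4


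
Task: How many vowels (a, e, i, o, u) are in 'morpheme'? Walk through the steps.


Vowels in 'morpheme': o, e, e = 3 vowels.

3


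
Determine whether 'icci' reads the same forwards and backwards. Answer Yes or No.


Forward: 'icci'
Reversed: 'icci'
They are identical.

Yes


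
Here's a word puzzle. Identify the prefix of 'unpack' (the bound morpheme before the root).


The word 'unpack' = 'un' (prefix) + 'pack' (root). The prefix is 'un'.

un


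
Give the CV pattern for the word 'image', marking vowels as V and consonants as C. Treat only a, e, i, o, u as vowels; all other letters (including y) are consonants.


Letter mapping: i = V, m = C, a = V, g = C, e = V.

VCVCV


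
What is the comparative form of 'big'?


Apply comparative formation (double final consonant, add -er): 'big' -> 'bigger'.

bigger


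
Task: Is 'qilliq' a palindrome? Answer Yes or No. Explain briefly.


Forward: 'qilliq'
Reversed: 'qilliq'
They are identical.

Yes


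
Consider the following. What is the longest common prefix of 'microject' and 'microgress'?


Compare from the start: 5 characters match: 'micro'. Mismatch at position 6: 'j' vs 'g'.

micro


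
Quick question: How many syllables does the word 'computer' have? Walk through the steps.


Break 'computer' into syllables: com-pu-ter -> com | pu | ter = 3 syllables

3 syllables


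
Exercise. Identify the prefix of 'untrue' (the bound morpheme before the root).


The word 'untrue' = 'un' (prefix) + 'true' (root). The prefix is 'un'.

un


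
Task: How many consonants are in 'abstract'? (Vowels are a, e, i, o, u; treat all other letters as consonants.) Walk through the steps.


Consonants in 'abstract': b, s, t, r, c, t = 6 consonants.

6


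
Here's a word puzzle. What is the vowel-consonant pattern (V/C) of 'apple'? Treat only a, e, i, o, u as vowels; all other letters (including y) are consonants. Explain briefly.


Letter mapping: a = V, p = C, p = C, l = C, e = V.

VCCCV


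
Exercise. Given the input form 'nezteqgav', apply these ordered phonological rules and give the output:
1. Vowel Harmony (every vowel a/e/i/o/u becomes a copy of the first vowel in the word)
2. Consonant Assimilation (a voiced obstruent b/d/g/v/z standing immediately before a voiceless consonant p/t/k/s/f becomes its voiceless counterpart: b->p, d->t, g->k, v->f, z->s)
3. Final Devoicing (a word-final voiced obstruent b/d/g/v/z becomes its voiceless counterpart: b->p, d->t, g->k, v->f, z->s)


Starting form: 'nezteqgav'
Rule 1: Vowel Harmony: all vowels become 'e' (matching first vowel). 'nezteqgav' -> 'nezteqgev'
Rule 2: Consonant Assimilation: voiced obstruent before voiceless consonant becomes voiceless ('zt' -> 'st'). 'nezteqgev' -> 'nesteqgev'
Rule 3: Final Devoicing: word-final voiced obstruent 'v' becomes voiceless 'f'. 'nesteqgev' -> 'nesteqgef'
Final form: 'nesteqgef'

nesteqgef


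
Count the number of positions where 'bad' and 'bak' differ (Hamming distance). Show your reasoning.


Alignment:
Position 1: 'b' vs 'b' = match
Position 2: 'a' vs 'a' = match
Position 3: 'd' vs 'k' = DIFFER
Total differences: 1

1


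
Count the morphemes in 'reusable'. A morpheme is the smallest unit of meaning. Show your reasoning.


Decomposition: re- (prefix) + use (root) + -able (suffix) = 3 morpheme(s)

3 morphemes


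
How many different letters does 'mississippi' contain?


Unique letters in 'mississippi': {i, m, p, s} = 4 distinct letters.

4


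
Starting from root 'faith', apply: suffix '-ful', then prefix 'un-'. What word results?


Step 1: Add suffix '-ful' to 'faith' = 'faithful'
Step 2: Add prefix 'un-' to 'faithful' = 'unfaithful'

unfaithful


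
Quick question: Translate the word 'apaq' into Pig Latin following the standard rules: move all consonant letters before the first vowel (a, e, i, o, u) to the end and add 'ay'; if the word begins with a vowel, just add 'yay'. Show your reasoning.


'apaq' starts with a vowel, so add 'yay': 'apaqyay'.

apaqyay


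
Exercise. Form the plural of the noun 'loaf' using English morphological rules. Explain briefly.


Apply rule: Change -f to -ves. 'loaf' becomes 'loaves'.

loaves


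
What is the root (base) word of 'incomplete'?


Remove prefix 'in' from 'incomplete' to get root 'complete'.

complete


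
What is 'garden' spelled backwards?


Reverse 'garden' character by character: 'nedrag'.

nedrag


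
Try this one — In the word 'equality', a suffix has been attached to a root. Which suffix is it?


The word 'equality' = 'equal' (root) + '-ity' (suffix). The suffix is '-ity'.

ity


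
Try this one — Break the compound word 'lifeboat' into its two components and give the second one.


Split 'lifeboat' into 'life' + 'boat'. The second part is 'boat'.

boat


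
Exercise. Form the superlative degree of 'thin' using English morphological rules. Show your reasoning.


Apply superlative formation (double final consonant, add -est): 'thin' -> 'thinnest'.

thinnest


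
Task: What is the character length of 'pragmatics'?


Spell out 'pragmatics' and number each letter: p(1), r(2), a(3), g(4), m(5), a(6), t(7), i(8), c(9), s(10). Total: 10 letters.

10


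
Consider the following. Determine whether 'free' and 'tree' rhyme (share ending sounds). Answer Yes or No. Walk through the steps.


Rime (stressed vowel + following sounds) of 'free': -ee = /iː/
Rime of 'tree': -ee = /iː/
/iː/ and /iː/ are the same ending sound, so the words rhyme.

Yes


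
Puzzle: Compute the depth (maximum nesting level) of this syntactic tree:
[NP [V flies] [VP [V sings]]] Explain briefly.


Count bracket nesting levels:
'[' at pos 0: depth = 1
'[' at pos 4: depth = 2
'[' at pos 14: depth = 2
'[' at pos 18: depth = 3
Maximum depth reached: 3

3


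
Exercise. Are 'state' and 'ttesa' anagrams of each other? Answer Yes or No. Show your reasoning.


Sorted letters of 'state': 'aestt'
Sorted letters of 'ttesa': 'aestt'
They match.

Yes


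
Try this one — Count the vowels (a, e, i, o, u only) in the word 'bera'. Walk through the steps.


Vowels in 'bera': e, a = 2 vowels.

2
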